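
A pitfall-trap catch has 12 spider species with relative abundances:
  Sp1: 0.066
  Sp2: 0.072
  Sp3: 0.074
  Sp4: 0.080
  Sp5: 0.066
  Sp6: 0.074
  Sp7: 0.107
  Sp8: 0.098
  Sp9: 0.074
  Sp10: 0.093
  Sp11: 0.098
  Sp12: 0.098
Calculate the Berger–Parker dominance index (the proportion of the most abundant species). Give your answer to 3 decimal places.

The largest proportion is 0.107, i.e. d = 0.107 to 3 decimal places.

0.107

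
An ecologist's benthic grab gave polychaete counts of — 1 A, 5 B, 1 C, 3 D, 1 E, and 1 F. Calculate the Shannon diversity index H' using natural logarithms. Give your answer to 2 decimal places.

Total N = 1+5+1+3+1+1 = 12, so the proportions are 0.0833, 0.4167, 0.0833, 0.25, 0.0833, 0.0833 (working shown to 4 dp, full precision carried).
Each pᵢ ln pᵢ term: 0.0833×(-2.4849)=-0.2071, 0.4167×(-0.8755)=-0.3648, 0.0833×(-2.4849)=-0.2071, 0.25×(-1.3863)=-0.3466, 0.0833×(-2.4849)=-0.2071, 0.0833×(-2.4849)=-0.2071.
Sum = -1.5397, so H' = 1.54.

1.54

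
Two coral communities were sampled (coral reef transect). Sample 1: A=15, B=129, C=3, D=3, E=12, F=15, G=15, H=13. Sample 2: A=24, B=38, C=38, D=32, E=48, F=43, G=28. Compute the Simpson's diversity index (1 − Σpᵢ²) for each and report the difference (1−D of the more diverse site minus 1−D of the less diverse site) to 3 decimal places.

0.270

Sample 1: N=205, proportions 0.07317, 0.62927, 0.01463, 0.01463, 0.05854, 0.07317, 0.07317, 0.06341, giving 1−D = 0.58008 (working shown to 5 dp, full precision carried).
Sample 2: N=251, proportions 0.09562, 0.15139, 0.15139, 0.12749, 0.19124, 0.17131, 0.11155, giving 1−D = 0.85040.
Difference = |0.58008 − 0.85040| = 0.27032, i.e. 0.270 to 3 decimal places.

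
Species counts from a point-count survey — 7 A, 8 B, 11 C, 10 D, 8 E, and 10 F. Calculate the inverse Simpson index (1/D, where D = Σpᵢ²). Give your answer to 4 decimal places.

Total N = 7+8+11+10+8+10 = 54, so the proportions are 0.12962963, 0.14814815, 0.2037037, 0.18518519, 0.14814815, 0.18518519 (working shown to 8 dp, full precision carried).
D = 0.12962963² + 0.14814815² + 0.2037037² + 0.18518519² + 0.14814815² + 0.18518519² = 0.01680384 + 0.02194787 + 0.04149520 + 0.03429355 + 0.02194787 + 0.03429355 = 0.17078189.
So 1/D = 5.855422, i.e. 5.8554 to 4 decimal places.

5.8554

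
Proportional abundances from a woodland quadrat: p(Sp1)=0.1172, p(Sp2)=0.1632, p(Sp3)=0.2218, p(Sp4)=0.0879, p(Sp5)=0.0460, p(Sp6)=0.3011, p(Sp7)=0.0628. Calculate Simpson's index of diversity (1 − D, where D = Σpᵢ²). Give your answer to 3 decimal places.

D = 0.1172² + 0.1632² + 0.2218² + 0.0879² + 0.046² + 0.3011² + 0.0628² = 0.01374 + 0.02663 + 0.04920 + 0.00773 + 0.00212 + 0.09066 + 0.00394 = 0.19401 (working shown to 5 dp, full precision carried).
So 1 − D = 0.80599, i.e. 0.806 to 3 decimal places.

0.806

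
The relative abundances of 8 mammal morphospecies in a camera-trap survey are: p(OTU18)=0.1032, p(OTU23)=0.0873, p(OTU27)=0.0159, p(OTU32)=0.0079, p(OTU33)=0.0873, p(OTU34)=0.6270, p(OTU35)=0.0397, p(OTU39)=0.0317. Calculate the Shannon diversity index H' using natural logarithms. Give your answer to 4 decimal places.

Each pᵢ ln pᵢ term (working shown to 6 dp, full precision carried): 0.1032×(-2.271086)=-0.234376, 0.0873×(-2.438405)=-0.212873, 0.0159×(-4.141436)=-0.065849, 0.0079×(-4.840893)=-0.038243, 0.0873×(-2.438405)=-0.212873, 0.627×(-0.466809)=-0.292689, 0.0397×(-3.226404)=-0.128088, 0.0317×(-3.451439)=-0.109411.
Sum = -1.294401, so H' = 1.2944.

1.2944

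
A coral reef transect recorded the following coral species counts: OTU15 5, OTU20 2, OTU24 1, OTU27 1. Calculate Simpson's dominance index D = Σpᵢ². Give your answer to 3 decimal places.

0.383

Total N = 5+2+1+1 = 9, so the proportions are 0.55556, 0.22222, 0.11111, 0.11111 (working shown to 5 dp, full precision carried).
D = 0.55556² + 0.22222² + 0.11111² + 0.11111² = 0.30864 + 0.04938 + 0.01235 + 0.01235 = 0.38272.
To 3 decimal places, D = 0.383.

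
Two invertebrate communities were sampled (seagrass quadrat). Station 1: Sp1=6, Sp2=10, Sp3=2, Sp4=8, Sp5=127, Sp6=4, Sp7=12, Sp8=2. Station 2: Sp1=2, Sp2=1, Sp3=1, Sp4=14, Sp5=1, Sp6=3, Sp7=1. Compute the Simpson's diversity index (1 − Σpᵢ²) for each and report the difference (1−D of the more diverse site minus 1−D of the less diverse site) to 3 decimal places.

Station 1: N=171, proportions 0.035088, 0.05848, 0.011696, 0.046784, 0.74269, 0.023392, 0.070175, 0.011696, giving 1−D = 0.435826 (working shown to 6 dp, full precision carried).
Station 2: N=23, proportions 0.086957, 0.043478, 0.043478, 0.608696, 0.043478, 0.130435, 0.043478, giving 1−D = 0.597353.
Difference = |0.435826 − 0.597353| = 0.161527, i.e. 0.162 to 3 decimal places.

0.162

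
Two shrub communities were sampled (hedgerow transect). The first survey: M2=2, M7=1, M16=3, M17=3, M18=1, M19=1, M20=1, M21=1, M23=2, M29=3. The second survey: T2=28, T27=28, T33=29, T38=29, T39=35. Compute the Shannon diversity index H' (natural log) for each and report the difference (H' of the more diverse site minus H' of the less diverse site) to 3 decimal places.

0.581

The first survey: N=18, proportions 0.111111, 0.055556, 0.166667, 0.166667, 0.055556, 0.055556, 0.055556, 0.055556, 0.111111, 0.166667, giving H' = 2.187033 (working shown to 6 dp, full precision carried).
The second survey: N=149, proportions 0.187919, 0.187919, 0.194631, 0.194631, 0.234899, giving H' = 1.605666.
Difference = |2.187033 − 1.605666| = 0.581367, i.e. 0.581 to 3 decimal places.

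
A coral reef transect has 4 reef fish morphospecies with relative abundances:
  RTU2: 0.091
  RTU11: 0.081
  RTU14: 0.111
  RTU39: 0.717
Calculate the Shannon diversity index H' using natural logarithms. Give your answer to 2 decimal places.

0.90

Each pᵢ ln pᵢ term (working shown to 4 dp, full precision carried): 0.091×(-2.3969)=-0.2181, 0.081×(-2.5133)=-0.2036, 0.111×(-2.1982)=-0.2440, 0.717×(-0.3327)=-0.2385.
Sum = -0.9042, so H' = 0.90.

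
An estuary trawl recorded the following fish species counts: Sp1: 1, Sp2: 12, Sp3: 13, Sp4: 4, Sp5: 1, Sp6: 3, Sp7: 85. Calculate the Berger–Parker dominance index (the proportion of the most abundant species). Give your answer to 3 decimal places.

0.714

Total N = 1+12+13+4+1+3+85 = 119, so the proportions are 0.0084, 0.10084, 0.10924, 0.03361, 0.0084, 0.02521, 0.71429 (working shown to 5 dp, full precision carried).
The largest proportion is 0.71429, i.e. d = 0.714 to 3 decimal places.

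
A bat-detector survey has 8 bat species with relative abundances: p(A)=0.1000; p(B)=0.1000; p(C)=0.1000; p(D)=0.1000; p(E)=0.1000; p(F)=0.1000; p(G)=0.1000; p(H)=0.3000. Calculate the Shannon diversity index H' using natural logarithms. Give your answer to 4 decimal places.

Each pᵢ ln pᵢ term (working shown to 6 dp, full precision carried): 0.1×(-2.302585)=-0.230259, 0.1×(-2.302585)=-0.230259, 0.1×(-2.302585)=-0.230259, 0.1×(-2.302585)=-0.230259, 0.1×(-2.302585)=-0.230259, 0.1×(-2.302585)=-0.230259, 0.1×(-2.302585)=-0.230259, 0.3×(-1.203973)=-0.361192.
Sum = -1.973001, so H' = 1.9730.

1.9730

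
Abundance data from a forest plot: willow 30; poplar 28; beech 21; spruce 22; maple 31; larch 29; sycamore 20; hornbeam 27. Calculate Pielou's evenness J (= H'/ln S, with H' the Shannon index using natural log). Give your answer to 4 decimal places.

Total N = 30+28+21+22+31+29+20+27 = 208, so the proportions are 0.144231, 0.134615, 0.100962, 0.105769, 0.149038, 0.139423, 0.096154, 0.129808 (working shown to 6 dp, full precision carried).
H' = −Σ pᵢ ln pᵢ = −((-0.279280) + (-0.269949) + (-0.231506) + (-0.237610) + (-0.283702) + (-0.274697) + (-0.225174) + (-0.265029)) = 2.066947.
With S = 8 species, ln S = 2.079442, so J = 2.066947/2.079442 = 0.993991, i.e. 0.9940 to 4 decimal places.

0.9940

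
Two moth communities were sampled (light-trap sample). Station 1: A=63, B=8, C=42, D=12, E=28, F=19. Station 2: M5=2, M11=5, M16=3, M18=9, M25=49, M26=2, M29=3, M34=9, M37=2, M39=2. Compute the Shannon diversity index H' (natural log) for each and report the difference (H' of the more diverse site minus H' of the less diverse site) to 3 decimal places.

Station 1: N=172, proportions 0.36628, 0.04651, 0.24419, 0.06977, 0.16279, 0.11047, giving H' = 1.57947 (working shown to 5 dp, full precision carried).
Station 2: N=86, proportions 0.02326, 0.05814, 0.03488, 0.10465, 0.56977, 0.02326, 0.03488, 0.10465, 0.02326, 0.02326, giving H' = 1.54233.
Difference = |1.57947 − 1.54233| = 0.03714, i.e. 0.037 to 3 decimal places.

0.037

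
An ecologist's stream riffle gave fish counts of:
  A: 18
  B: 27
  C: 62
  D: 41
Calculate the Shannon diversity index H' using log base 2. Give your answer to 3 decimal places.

Total N = 18+27+62+41 = 148, so the proportions are 0.12162, 0.18243, 0.41892, 0.27703 (working shown to 5 dp, full precision carried).
Each pᵢ log₂ pᵢ term: 0.12162×(-3.03953)=-0.36967, 0.18243×(-2.45457)=-0.44779, 0.41892×(-1.25526)=-0.52585, 0.27703×(-1.85190)=-0.51303.
Sum = -1.85634, so H' = 1.856.

1.856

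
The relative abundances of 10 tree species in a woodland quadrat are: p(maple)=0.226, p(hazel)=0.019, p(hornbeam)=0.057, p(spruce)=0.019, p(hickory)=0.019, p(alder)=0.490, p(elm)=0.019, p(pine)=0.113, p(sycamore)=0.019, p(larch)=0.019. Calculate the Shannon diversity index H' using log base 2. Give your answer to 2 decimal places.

2.23

Each pᵢ log₂ pᵢ term (working shown to 4 dp, full precision carried): 0.226×(-2.1456)=-0.4849, 0.019×(-5.7179)=-0.1086, 0.057×(-4.1329)=-0.2356, 0.019×(-5.7179)=-0.1086, 0.019×(-5.7179)=-0.1086, 0.49×(-1.0291)=-0.5043, 0.019×(-5.7179)=-0.1086, 0.113×(-3.1456)=-0.3555, 0.019×(-5.7179)=-0.1086, 0.019×(-5.7179)=-0.1086.
Sum = -2.2321, so H' = 2.23.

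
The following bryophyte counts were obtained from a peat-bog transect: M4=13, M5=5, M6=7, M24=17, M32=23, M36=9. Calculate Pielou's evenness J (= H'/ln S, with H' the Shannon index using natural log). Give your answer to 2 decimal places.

Total N = 13+5+7+17+23+9 = 74, so the proportions are 0.1757, 0.0676, 0.0946, 0.2297, 0.3108, 0.1216 (working shown to 4 dp, full precision carried).
H' = −Σ pᵢ ln pᵢ = −((-0.3055) + (-0.1821) + (-0.2231) + (-0.3379) + (-0.3632) + (-0.2562)) = 1.6680.
With S = 6 species, ln S = 1.7918, so J = 1.6680/1.7918 = 0.9309, i.e. 0.93 to 2 decimal places.

0.93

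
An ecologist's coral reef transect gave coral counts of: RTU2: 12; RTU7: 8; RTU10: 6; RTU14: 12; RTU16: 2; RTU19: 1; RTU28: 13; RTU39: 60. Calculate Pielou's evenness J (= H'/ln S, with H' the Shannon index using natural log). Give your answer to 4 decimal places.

Total N = 12+8+6+12+2+1+13+60 = 114, so the proportions are 0.105263, 0.070175, 0.052632, 0.105263, 0.017544, 0.008772, 0.114035, 0.526316 (working shown to 6 dp, full precision carried).
H' = −Σ pᵢ ln pᵢ = −((-0.236978) + (-0.186439) + (-0.154970) + (-0.236978) + (-0.070931) + (-0.041546) + (-0.247599) + (-0.337818)) = 1.513258.
With S = 8 species, ln S = 2.079442, so J = 1.513258/2.079442 = 0.727723, i.e. 0.7277 to 4 decimal places.

0.7277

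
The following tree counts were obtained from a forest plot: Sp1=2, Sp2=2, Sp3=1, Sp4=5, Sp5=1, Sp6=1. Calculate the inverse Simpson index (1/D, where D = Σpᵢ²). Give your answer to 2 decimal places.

Total N = 2+2+1+5+1+1 = 12, so the proportions are 0.166667, 0.166667, 0.083333, 0.416667, 0.083333, 0.083333 (working shown to 6 dp, full precision carried).
D = 0.166667² + 0.166667² + 0.083333² + 0.416667² + 0.083333² + 0.083333² = 0.027778 + 0.027778 + 0.006944 + 0.173611 + 0.006944 + 0.006944 = 0.250000.
So 1/D = 4.0000, i.e. 4.00 to 2 decimal places.

4.00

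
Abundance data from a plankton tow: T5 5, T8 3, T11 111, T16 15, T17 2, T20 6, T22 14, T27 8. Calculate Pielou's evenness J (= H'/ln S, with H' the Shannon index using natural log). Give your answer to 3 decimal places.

Total N = 5+3+111+15+2+6+14+8 = 164, so the proportions are 0.03049, 0.01829, 0.67683, 0.09146, 0.0122, 0.03659, 0.08537, 0.04878 (working shown to 5 dp, full precision carried).
H' = −Σ pᵢ ln pᵢ = −((-0.10642) + (-0.07319) + (-0.26419) + (-0.21876) + (-0.05374) + (-0.12103) + (-0.21007) + (-0.14734)) = 1.19474.
With S = 8 species, ln S = 2.07944, so J = 1.19474/2.07944 = 0.57455, i.e. 0.575 to 3 decimal places.

0.575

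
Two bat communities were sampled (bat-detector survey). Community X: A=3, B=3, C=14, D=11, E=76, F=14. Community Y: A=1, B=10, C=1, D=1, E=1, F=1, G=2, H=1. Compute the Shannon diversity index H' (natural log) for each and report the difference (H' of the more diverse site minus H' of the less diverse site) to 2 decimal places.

Community X: N=121, proportions 0.0248, 0.0248, 0.1157, 0.0909, 0.6281, 0.1157, giving H' = 1.1925 (working shown to 4 dp, full precision carried).
Community Y: N=18, proportions 0.0556, 0.5556, 0.0556, 0.0556, 0.0556, 0.0556, 0.1111, 0.0556, giving H' = 1.5341.
Difference = |1.1925 − 1.5341| = 0.3416, i.e. 0.34 to 2 decimal places.

0.34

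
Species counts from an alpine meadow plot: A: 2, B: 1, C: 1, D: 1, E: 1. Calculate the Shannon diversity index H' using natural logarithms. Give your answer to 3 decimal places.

1.561

Total N = 2+1+1+1+1 = 6, so the proportions are 0.33333, 0.16667, 0.16667, 0.16667, 0.16667 (working shown to 5 dp, full precision carried).
Each pᵢ ln pᵢ term: 0.33333×(-1.09861)=-0.36620, 0.16667×(-1.79176)=-0.29863, 0.16667×(-1.79176)=-0.29863, 0.16667×(-1.79176)=-0.29863, 0.16667×(-1.79176)=-0.29863.
Sum = -1.56071, so H' = 1.561.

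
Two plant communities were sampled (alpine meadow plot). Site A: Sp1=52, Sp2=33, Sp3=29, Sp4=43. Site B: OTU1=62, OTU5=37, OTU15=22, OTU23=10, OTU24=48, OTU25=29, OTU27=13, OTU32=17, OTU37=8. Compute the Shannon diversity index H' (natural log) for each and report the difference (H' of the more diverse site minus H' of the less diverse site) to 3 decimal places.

0.640

Site A: N=157, proportions 0.33121, 0.210191, 0.184713, 0.273885, giving H' = 1.360497 (working shown to 6 dp, full precision carried).
Site B: N=246, proportions 0.252033, 0.150407, 0.089431, 0.04065, 0.195122, 0.117886, 0.052846, 0.069106, 0.03252, giving H' = 2.000743.
Difference = |1.360497 − 2.000743| = 0.640246, i.e. 0.640 to 3 decimal places.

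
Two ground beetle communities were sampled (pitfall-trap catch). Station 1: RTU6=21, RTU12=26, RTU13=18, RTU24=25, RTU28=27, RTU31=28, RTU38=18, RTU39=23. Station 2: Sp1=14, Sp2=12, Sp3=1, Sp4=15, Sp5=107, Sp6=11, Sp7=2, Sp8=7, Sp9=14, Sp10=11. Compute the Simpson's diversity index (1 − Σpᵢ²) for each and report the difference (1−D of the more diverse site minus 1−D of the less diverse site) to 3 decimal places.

Station 1: N=186, proportions 0.1129, 0.13978, 0.09677, 0.13441, 0.14516, 0.15054, 0.09677, 0.12366, giving 1−D = 0.87189 (working shown to 5 dp, full precision carried).
Station 2: N=194, proportions 0.07216, 0.06186, 0.00515, 0.07732, 0.55155, 0.0567, 0.01031, 0.03608, 0.07216, 0.0567, giving 1−D = 0.66771.
Difference = |0.87189 − 0.66771| = 0.20418, i.e. 0.204 to 3 decimal places.

0.204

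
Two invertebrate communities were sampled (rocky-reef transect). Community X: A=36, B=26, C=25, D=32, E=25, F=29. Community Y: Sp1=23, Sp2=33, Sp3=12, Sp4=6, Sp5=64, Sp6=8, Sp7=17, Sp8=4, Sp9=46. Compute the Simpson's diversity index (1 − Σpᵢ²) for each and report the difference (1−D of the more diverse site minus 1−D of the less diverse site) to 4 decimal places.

0.0147

Community X: N=173, proportions 0.208092, 0.150289, 0.144509, 0.184971, 0.144509, 0.16763, giving 1−D = 0.830031 (working shown to 6 dp, full precision carried).
Community Y: N=213, proportions 0.107981, 0.15493, 0.056338, 0.028169, 0.300469, 0.037559, 0.079812, 0.018779, 0.215962, giving 1−D = 0.815314.
Difference = |0.830031 − 0.815314| = 0.014717, i.e. 0.0147 to 4 decimal places.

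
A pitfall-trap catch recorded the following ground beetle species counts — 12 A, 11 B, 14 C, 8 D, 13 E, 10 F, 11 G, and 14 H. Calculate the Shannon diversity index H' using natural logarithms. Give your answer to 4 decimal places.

2.0652

Total N = 12+11+14+8+13+10+11+14 = 93, so the proportions are 0.129032, 0.11828, 0.150538, 0.086022, 0.139785, 0.107527, 0.11828, 0.150538 (working shown to 6 dp, full precision carried).
Each pᵢ ln pᵢ term: 0.129032×(-2.047693)=-0.264218, 0.11828×(-2.134704)=-0.252492, 0.150538×(-1.893542)=-0.285049, 0.086022×(-2.453158)=-0.211024, 0.139785×(-1.967650)=-0.275048, 0.107527×(-2.230014)=-0.239786, 0.11828×(-2.134704)=-0.252492, 0.150538×(-1.893542)=-0.285049.
Sum = -2.065160, so H' = 2.0652.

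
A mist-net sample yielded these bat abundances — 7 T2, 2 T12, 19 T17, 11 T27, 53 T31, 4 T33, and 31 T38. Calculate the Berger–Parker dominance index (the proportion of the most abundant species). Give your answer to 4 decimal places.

0.4173

Total N = 7+2+19+11+53+4+31 = 127, so the proportions are 0.055118, 0.015748, 0.149606, 0.086614, 0.417323, 0.031496, 0.244094 (working shown to 6 dp, full precision carried).
The largest proportion is 0.417323, i.e. d = 0.4173 to 4 decimal places.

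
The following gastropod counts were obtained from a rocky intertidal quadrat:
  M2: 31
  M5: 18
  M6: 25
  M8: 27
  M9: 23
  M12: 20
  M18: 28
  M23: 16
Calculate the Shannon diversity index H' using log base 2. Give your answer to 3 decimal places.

Total N = 31+18+25+27+23+20+28+16 = 188, so the proportions are 0.16489, 0.09574, 0.13298, 0.14362, 0.12234, 0.10638, 0.14894, 0.08511 (working shown to 5 dp, full precision carried).
Each pᵢ log₂ pᵢ term: 0.16489×(-2.60039)=-0.42879, 0.09574×(-3.38466)=-0.32406, 0.13298×(-2.91073)=-0.38707, 0.14362×(-2.79970)=-0.40208, 0.12234×(-3.03103)=-0.37082, 0.10638×(-3.23266)=-0.34390, 0.14894×(-2.74723)=-0.40916, 0.08511×(-3.55459)=-0.30252.
Sum = -2.96840, so H' = 2.968.

2.968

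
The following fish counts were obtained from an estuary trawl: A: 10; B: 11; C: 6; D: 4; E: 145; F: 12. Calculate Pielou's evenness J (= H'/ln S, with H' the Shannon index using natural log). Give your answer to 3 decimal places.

0.497

Total N = 10+11+6+4+145+12 = 188, so the proportions are 0.05319, 0.05851, 0.03191, 0.02128, 0.77128, 0.06383 (working shown to 5 dp, full precision carried).
H' = −Σ pᵢ ln pᵢ = −((-0.15606) + (-0.16609) + (-0.10994) + (-0.08192) + (-0.20031) + (-0.17563)) = 0.88993.
With S = 6 species, ln S = 1.79176, so J = 0.88993/1.79176 = 0.49668, i.e. 0.497 to 3 decimal places.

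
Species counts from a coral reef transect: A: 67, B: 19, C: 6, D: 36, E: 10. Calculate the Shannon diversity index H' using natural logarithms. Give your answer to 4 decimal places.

Total N = 67+19+6+36+10 = 138, so the proportions are 0.485507, 0.137681, 0.043478, 0.26087, 0.072464 (working shown to 6 dp, full precision carried).
Each pᵢ ln pᵢ term: 0.485507×(-0.722561)=-0.350809, 0.137681×(-1.982815)=-0.272996, 0.043478×(-3.135494)=-0.136326, 0.26087×(-1.343735)=-0.350539, 0.072464×(-2.624669)=-0.190193.
Sum = -1.300864, so H' = 1.3009.

1.3009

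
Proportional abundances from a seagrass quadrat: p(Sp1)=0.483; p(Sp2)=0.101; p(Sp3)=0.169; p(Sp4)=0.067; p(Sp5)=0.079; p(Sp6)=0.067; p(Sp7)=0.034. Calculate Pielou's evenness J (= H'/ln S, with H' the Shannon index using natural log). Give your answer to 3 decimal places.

H' = −Σ pᵢ ln pᵢ = −((-0.35150) + (-0.23156) + (-0.30046) + (-0.18111) + (-0.20053) + (-0.18111) + (-0.11497)) = 1.56122 (working shown to 5 dp, full precision carried).
With S = 7 species, ln S = 1.94591, so J = 1.56122/1.94591 = 0.80231, i.e. 0.802 to 3 decimal places.

0.802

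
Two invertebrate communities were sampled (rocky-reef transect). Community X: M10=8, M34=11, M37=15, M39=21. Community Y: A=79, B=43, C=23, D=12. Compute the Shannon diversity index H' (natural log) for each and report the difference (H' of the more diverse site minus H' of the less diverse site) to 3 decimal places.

0.146

Community X: N=55, proportions 0.14545, 0.2, 0.27273, 0.38182, giving H' = 1.32428 (working shown to 5 dp, full precision carried).
Community Y: N=157, proportions 0.50318, 0.27389, 0.1465, 0.07643, giving H' = 1.17820.
Difference = |1.32428 − 1.17820| = 0.14608, i.e. 0.146 to 3 decimal places.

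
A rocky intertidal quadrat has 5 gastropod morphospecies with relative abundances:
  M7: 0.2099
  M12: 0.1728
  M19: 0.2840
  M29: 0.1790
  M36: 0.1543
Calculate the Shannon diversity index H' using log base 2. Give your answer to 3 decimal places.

Each pᵢ log₂ pᵢ term (working shown to 5 dp, full precision carried): 0.2099×(-2.25223)=-0.47274, 0.1728×(-2.53282)=-0.43767, 0.284×(-1.81604)=-0.51575, 0.179×(-2.48197)=-0.44427, 0.1543×(-2.69619)=-0.41602.
Sum = -2.28646, so H' = 2.286.

2.286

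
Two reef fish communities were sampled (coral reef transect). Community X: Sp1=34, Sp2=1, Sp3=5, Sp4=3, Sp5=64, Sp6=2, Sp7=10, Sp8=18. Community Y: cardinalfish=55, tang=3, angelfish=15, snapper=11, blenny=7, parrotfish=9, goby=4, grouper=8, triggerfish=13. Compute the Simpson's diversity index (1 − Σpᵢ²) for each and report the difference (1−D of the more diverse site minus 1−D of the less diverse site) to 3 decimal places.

Community X: N=137, proportions 0.248175, 0.007299, 0.036496, 0.021898, 0.467153, 0.014599, 0.072993, 0.131387, giving 1−D = 0.695509 (working shown to 6 dp, full precision carried).
Community Y: N=125, proportions 0.44, 0.024, 0.12, 0.088, 0.056, 0.072, 0.032, 0.064, 0.104, giving 1−D = 0.759424.
Difference = |0.695509 − 0.759424| = 0.063915, i.e. 0.064 to 3 decimal places.

0.064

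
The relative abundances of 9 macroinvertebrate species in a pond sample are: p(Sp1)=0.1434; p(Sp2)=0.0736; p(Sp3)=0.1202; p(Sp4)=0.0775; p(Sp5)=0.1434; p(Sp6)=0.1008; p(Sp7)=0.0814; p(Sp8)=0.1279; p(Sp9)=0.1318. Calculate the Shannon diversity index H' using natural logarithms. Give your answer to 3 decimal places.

2.167

Each pᵢ ln pᵢ term (working shown to 5 dp, full precision carried): 0.1434×(-1.94212)=-0.27850, 0.0736×(-2.60911)=-0.19203, 0.1202×(-2.11860)=-0.25466, 0.0775×(-2.55748)=-0.19820, 0.1434×(-1.94212)=-0.27850, 0.1008×(-2.29462)=-0.23130, 0.0814×(-2.50838)=-0.20418, 0.1279×(-2.05651)=-0.26303, 0.1318×(-2.02647)=-0.26709.
Sum = -2.16749, so H' = 2.167.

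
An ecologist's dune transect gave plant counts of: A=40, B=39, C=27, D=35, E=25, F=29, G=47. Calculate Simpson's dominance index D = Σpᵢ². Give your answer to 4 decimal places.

0.1494

Total N = 40+39+27+35+25+29+47 = 242, so the proportions are 0.165289, 0.161157, 0.11157, 0.144628, 0.103306, 0.119835, 0.194215 (working shown to 6 dp, full precision carried).
D = 0.165289² + 0.161157² + 0.11157² + 0.144628² + 0.103306² + 0.119835² + 0.194215² = 0.027321 + 0.025972 + 0.012448 + 0.020917 + 0.010672 + 0.014360 + 0.037719 = 0.149409.
To 4 decimal places, D = 0.1494.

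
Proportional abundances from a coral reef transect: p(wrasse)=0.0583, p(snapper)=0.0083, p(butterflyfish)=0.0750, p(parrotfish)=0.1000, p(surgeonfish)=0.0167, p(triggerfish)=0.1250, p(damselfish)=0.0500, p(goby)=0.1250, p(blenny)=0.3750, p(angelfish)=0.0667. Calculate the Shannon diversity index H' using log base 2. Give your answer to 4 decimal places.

2.7648

Each pᵢ log₂ pᵢ term (working shown to 6 dp, full precision carried): 0.0583×(-4.100360)=-0.239051, 0.0083×(-6.912673)=-0.057375, 0.075×(-3.736966)=-0.280272, 0.1×(-3.321928)=-0.332193, 0.0167×(-5.904008)=-0.098597, 0.125×(-3.000000)=-0.375000, 0.05×(-4.321928)=-0.216096, 0.125×(-3.000000)=-0.375000, 0.375×(-1.415037)=-0.530639, 0.0667×(-3.906169)=-0.260542.
Sum = -2.764765, so H' = 2.7648.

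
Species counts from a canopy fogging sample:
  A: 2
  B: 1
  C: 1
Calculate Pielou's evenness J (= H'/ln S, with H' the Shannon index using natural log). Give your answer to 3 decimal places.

Total N = 2+1+1 = 4, so the proportions are 0.5, 0.25, 0.25 (working shown to 5 dp, full precision carried).
H' = −Σ pᵢ ln pᵢ = −((-0.34657) + (-0.34657) + (-0.34657)) = 1.03972.
With S = 3 species, ln S = 1.09861, so J = 1.03972/1.09861 = 0.94639, i.e. 0.946 to 3 decimal places.

0.946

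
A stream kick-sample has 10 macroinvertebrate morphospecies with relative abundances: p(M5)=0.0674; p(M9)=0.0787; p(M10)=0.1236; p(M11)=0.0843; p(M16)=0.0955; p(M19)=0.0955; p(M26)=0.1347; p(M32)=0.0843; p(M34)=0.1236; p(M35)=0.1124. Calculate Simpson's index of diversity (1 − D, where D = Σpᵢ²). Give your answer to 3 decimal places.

D = 0.0674² + 0.0787² + 0.1236² + 0.0843² + 0.0955² + 0.0955² + 0.1347² + 0.0843² + 0.1236² + 0.1124² = 0.00454 + 0.00619 + 0.01528 + 0.00711 + 0.00912 + 0.00912 + 0.01814 + 0.00711 + 0.01528 + 0.01263 = 0.10452 (working shown to 5 dp, full precision carried).
So 1 − D = 0.89548, i.e. 0.895 to 3 decimal places.

0.895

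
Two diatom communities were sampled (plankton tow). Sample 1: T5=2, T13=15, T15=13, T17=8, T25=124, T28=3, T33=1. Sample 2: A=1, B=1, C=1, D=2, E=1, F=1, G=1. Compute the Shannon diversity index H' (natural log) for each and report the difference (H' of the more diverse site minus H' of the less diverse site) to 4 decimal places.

Sample 1: N=166, proportions 0.012048, 0.090361, 0.078313, 0.048193, 0.746988, 0.018072, 0.006024, giving H' = 0.937303 (working shown to 6 dp, full precision carried).
Sample 2: N=8, proportions 0.125, 0.125, 0.125, 0.25, 0.125, 0.125, 0.125, giving H' = 1.906155.
Difference = |0.937303 − 1.906155| = 0.968852, i.e. 0.9689 to 4 decimal places.

0.9689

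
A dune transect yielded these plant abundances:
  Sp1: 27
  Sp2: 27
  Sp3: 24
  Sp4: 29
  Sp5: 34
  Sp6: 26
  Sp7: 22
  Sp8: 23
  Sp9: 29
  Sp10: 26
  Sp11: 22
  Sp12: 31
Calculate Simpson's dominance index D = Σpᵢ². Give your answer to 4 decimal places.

Total N = 27+27+24+29+34+26+22+23+29+26+22+31 = 320, so the proportions are 0.084375, 0.084375, 0.075, 0.090625, 0.10625, 0.08125, 0.06875, 0.071875, 0.090625, 0.08125, 0.06875, 0.096875 (working shown to 6 dp, full precision carried).
D = 0.084375² + 0.084375² + 0.075² + 0.090625² + 0.10625² + 0.08125² + 0.06875² + 0.071875² + 0.090625² + 0.08125² + 0.06875² + 0.096875² = 0.007119 + 0.007119 + 0.005625 + 0.008213 + 0.011289 + 0.006602 + 0.004727 + 0.005166 + 0.008213 + 0.006602 + 0.004727 + 0.009385 = 0.084785.
To 4 decimal places, D = 0.0848.

0.0848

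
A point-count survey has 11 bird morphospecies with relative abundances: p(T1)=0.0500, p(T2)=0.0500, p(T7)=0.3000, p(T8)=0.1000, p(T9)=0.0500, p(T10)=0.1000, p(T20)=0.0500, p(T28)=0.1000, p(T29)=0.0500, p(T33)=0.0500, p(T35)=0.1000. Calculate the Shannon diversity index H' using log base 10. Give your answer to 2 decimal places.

Each pᵢ log₁₀ pᵢ term (working shown to 4 dp, full precision carried): 0.05×(-1.3010)=-0.0651, 0.05×(-1.3010)=-0.0651, 0.3×(-0.5229)=-0.1569, 0.1×(-1.0000)=-0.1000, 0.05×(-1.3010)=-0.0651, 0.1×(-1.0000)=-0.1000, 0.05×(-1.3010)=-0.0651, 0.1×(-1.0000)=-0.1000, 0.05×(-1.3010)=-0.0651, 0.05×(-1.3010)=-0.0651, 0.1×(-1.0000)=-0.1000.
Sum = -0.9472, so H' = 0.95.

0.95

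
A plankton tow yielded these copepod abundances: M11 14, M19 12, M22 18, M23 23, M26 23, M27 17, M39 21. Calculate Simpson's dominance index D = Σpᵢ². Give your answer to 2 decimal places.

0.15

Total N = 14+12+18+23+23+17+21 = 128, so the proportions are 0.1094, 0.0938, 0.1406, 0.1797, 0.1797, 0.1328, 0.1641 (working shown to 4 dp, full precision carried).
D = 0.1094² + 0.0938² + 0.1406² + 0.1797² + 0.1797² + 0.1328² + 0.1641² = 0.0120 + 0.0088 + 0.0198 + 0.0323 + 0.0323 + 0.0176 + 0.0269 = 0.1497.
To 2 decimal places, D = 0.15.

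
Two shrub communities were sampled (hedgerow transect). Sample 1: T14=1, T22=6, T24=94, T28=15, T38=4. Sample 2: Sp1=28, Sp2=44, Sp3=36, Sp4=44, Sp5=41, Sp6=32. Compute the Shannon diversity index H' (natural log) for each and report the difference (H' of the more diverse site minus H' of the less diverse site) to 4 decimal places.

Sample 1: N=120, proportions 0.008333, 0.05, 0.783333, 0.125, 0.033333, giving H' = 0.754273 (working shown to 6 dp, full precision carried).
Sample 2: N=225, proportions 0.124444, 0.195556, 0.16, 0.195556, 0.182222, 0.142222, giving H' = 1.778424.
Difference = |0.754273 − 1.778424| = 1.024151, i.e. 1.0242 to 4 decimal places.

1.0242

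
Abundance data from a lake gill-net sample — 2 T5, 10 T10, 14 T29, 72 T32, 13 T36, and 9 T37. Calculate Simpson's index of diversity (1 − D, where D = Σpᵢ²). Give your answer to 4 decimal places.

0.6018

Total N = 2+10+14+72+13+9 = 120, so the proportions are 0.016667, 0.083333, 0.116667, 0.6, 0.108333, 0.075 (working shown to 6 dp, full precision carried).
D = 0.016667² + 0.083333² + 0.116667² + 0.6² + 0.108333² + 0.075² = 0.000278 + 0.006944 + 0.013611 + 0.360000 + 0.011736 + 0.005625 = 0.398194.
So 1 − D = 0.601806, i.e. 0.6018 to 4 decimal places.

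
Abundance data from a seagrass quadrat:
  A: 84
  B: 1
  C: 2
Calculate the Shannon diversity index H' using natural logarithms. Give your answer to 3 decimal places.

0.172

Total N = 84+1+2 = 87, so the proportions are 0.96552, 0.01149, 0.02299 (working shown to 5 dp, full precision carried).
Each pᵢ ln pᵢ term: 0.96552×(-0.03509)=-0.03388, 0.01149×(-4.46591)=-0.05133, 0.02299×(-3.77276)=-0.08673.
Sum = -0.17194, so H' = 0.172.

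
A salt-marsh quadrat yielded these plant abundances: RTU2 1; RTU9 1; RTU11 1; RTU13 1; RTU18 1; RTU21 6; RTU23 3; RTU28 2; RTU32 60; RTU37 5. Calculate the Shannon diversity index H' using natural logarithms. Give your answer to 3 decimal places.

1.072

Total N = 1+1+1+1+1+6+3+2+60+5 = 81, so the proportions are 0.01235, 0.01235, 0.01235, 0.01235, 0.01235, 0.07407, 0.03704, 0.02469, 0.74074, 0.06173 (working shown to 5 dp, full precision carried).
Each pᵢ ln pᵢ term: 0.01235×(-4.39445)=-0.05425, 0.01235×(-4.39445)=-0.05425, 0.01235×(-4.39445)=-0.05425, 0.01235×(-4.39445)=-0.05425, 0.01235×(-4.39445)=-0.05425, 0.07407×(-2.60269)=-0.19279, 0.03704×(-3.29584)=-0.12207, 0.02469×(-3.70130)=-0.09139, 0.74074×(-0.30010)=-0.22230, 0.06173×(-2.78501)=-0.17191.
Sum = -1.07173, so H' = 1.072.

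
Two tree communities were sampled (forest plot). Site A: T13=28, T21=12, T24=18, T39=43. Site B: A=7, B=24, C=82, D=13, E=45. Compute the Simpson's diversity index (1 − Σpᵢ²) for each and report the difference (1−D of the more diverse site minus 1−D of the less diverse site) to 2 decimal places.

0.02

Site A: N=101, proportions 0.2772, 0.1188, 0.1782, 0.4257, giving 1−D = 0.6960 (working shown to 4 dp, full precision carried).
Site B: N=171, proportions 0.0409, 0.1404, 0.4795, 0.076, 0.2632, giving 1−D = 0.6736.
Difference = |0.6960 − 0.6736| = 0.0224, i.e. 0.02 to 2 decimal places.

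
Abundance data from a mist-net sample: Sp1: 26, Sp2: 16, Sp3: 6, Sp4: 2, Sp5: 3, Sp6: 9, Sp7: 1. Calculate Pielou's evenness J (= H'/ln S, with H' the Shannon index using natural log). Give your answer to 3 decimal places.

0.789

Total N = 26+16+6+2+3+9+1 = 63, so the proportions are 0.4127, 0.25397, 0.09524, 0.03175, 0.04762, 0.14286, 0.01587 (working shown to 5 dp, full precision carried).
H' = −Σ pᵢ ln pᵢ = −((-0.36525) + (-0.34808) + (-0.22394) + (-0.10952) + (-0.14498) + (-0.27799) + (-0.06576)) = 1.53552.
With S = 7 species, ln S = 1.94591, so J = 1.53552/1.94591 = 0.78910, i.e. 0.789 to 3 decimal places.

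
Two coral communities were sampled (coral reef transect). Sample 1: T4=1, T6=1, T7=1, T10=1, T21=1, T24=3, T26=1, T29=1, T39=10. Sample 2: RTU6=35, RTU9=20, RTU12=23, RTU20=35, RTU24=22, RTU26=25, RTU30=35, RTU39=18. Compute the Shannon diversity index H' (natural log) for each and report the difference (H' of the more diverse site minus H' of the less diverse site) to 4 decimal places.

Sample 1: N=20, proportions 0.05, 0.05, 0.05, 0.05, 0.05, 0.15, 0.05, 0.05, 0.5, giving H' = 1.679648 (working shown to 6 dp, full precision carried).
Sample 2: N=213, proportions 0.164319, 0.093897, 0.107981, 0.164319, 0.103286, 0.117371, 0.164319, 0.084507, giving H' = 2.047470.
Difference = |1.679648 − 2.047470| = 0.367822, i.e. 0.3678 to 4 decimal places.

0.3678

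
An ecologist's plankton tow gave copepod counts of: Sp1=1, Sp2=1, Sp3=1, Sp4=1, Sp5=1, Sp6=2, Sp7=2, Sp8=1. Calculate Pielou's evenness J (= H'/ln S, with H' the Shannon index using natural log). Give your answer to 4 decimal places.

Total N = 1+1+1+1+1+2+2+1 = 10, so the proportions are 0.1, 0.1, 0.1, 0.1, 0.1, 0.2, 0.2, 0.1 (working shown to 6 dp, full precision carried).
H' = −Σ pᵢ ln pᵢ = −((-0.230259) + (-0.230259) + (-0.230259) + (-0.230259) + (-0.230259) + (-0.321888) + (-0.321888) + (-0.230259)) = 2.025326.
With S = 8 species, ln S = 2.079442, so J = 2.025326/2.079442 = 0.973976, i.e. 0.9740 to 4 decimal places.

0.9740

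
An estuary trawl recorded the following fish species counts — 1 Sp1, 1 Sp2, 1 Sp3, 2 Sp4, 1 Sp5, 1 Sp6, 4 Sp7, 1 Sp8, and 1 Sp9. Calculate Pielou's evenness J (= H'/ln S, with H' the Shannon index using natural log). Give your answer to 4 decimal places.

Total N = 1+1+1+2+1+1+4+1+1 = 13, so the proportions are 0.076923, 0.076923, 0.076923, 0.153846, 0.076923, 0.076923, 0.307692, 0.076923, 0.076923 (working shown to 6 dp, full precision carried).
H' = −Σ pᵢ ln pᵢ = −((-0.197304) + (-0.197304) + (-0.197304) + (-0.287970) + (-0.197304) + (-0.197304) + (-0.362663) + (-0.197304) + (-0.197304)) = 2.031759.
With S = 9 species, ln S = 2.197225, so J = 2.031759/2.197225 = 0.924693, i.e. 0.9247 to 4 decimal places.

0.9247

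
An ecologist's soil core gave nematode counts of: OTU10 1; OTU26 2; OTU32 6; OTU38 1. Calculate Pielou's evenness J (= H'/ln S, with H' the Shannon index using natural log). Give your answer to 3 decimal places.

0.785

Total N = 1+2+6+1 = 10, so the proportions are 0.1, 0.2, 0.6, 0.1 (working shown to 5 dp, full precision carried).
H' = −Σ pᵢ ln pᵢ = −((-0.23026) + (-0.32189) + (-0.30650) + (-0.23026)) = 1.08890.
With S = 4 species, ln S = 1.38629, so J = 1.08890/1.38629 = 0.78548, i.e. 0.785 to 3 decimal places.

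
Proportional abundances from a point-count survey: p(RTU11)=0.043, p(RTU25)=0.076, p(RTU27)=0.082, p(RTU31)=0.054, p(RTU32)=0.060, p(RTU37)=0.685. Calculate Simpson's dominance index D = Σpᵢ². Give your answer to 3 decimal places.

0.490

D = 0.043² + 0.076² + 0.082² + 0.054² + 0.06² + 0.685² = 0.00185 + 0.00578 + 0.00672 + 0.00292 + 0.00360 + 0.46923 = 0.49009 (working shown to 5 dp, full precision carried).
To 3 decimal places, D = 0.490.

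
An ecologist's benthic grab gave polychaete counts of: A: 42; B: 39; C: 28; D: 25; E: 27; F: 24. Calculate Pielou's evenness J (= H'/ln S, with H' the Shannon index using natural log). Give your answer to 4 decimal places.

Total N = 42+39+28+25+27+24 = 185, so the proportions are 0.227027, 0.210811, 0.151351, 0.135135, 0.145946, 0.12973 (working shown to 6 dp, full precision carried).
H' = −Σ pᵢ ln pᵢ = −((-0.336610) + (-0.328189) + (-0.285774) + (-0.270470) + (-0.280876) + (-0.264947)) = 1.766866.
With S = 6 species, ln S = 1.791759, so J = 1.766866/1.791759 = 0.986107, i.e. 0.9861 to 4 decimal places.

0.9861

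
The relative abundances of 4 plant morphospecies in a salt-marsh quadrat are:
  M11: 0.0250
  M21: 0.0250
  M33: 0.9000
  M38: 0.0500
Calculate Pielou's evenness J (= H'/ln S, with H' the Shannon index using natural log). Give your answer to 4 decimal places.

0.3095

H' = −Σ pᵢ ln pᵢ = −((-0.092222) + (-0.092222) + (-0.094824) + (-0.149787)) = 0.429055 (working shown to 6 dp, full precision carried).
With S = 4 species, ln S = 1.386294, so J = 0.429055/1.386294 = 0.309498, i.e. 0.3095 to 4 decimal places.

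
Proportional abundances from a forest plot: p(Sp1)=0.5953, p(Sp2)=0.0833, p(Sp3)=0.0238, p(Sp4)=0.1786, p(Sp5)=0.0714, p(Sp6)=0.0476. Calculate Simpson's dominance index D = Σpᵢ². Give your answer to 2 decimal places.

D = 0.5953² + 0.0833² + 0.0238² + 0.1786² + 0.0714² + 0.0476² = 0.3544 + 0.0069 + 0.0006 + 0.0319 + 0.0051 + 0.0023 = 0.4011 (working shown to 4 dp, full precision carried).
To 2 decimal places, D = 0.40.

0.40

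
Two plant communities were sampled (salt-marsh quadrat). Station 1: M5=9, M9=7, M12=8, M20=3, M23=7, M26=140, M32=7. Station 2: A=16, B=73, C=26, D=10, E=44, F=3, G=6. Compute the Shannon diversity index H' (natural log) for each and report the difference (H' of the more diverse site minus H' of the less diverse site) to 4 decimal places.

Station 1: N=181, proportions 0.049724, 0.038674, 0.044199, 0.016575, 0.038674, 0.773481, 0.038674, giving H' = 0.931091 (working shown to 6 dp, full precision carried).
Station 2: N=178, proportions 0.089888, 0.410112, 0.146067, 0.05618, 0.247191, 0.016854, 0.033708, giving H' = 1.553401.
Difference = |0.931091 − 1.553401| = 0.622310, i.e. 0.6223 to 4 decimal places.

0.6223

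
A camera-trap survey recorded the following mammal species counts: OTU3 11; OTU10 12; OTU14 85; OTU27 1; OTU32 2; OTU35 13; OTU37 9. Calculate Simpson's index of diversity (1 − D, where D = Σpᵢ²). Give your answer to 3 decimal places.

Total N = 11+12+85+1+2+13+9 = 133, so the proportions are 0.08271, 0.09023, 0.6391, 0.00752, 0.01504, 0.09774, 0.06767 (working shown to 5 dp, full precision carried).
D = 0.08271² + 0.09023² + 0.6391² + 0.00752² + 0.01504² + 0.09774² + 0.06767² = 0.00684 + 0.00814 + 0.40845 + 0.00006 + 0.00023 + 0.00955 + 0.00458 = 0.43784.
So 1 − D = 0.56216, i.e. 0.562 to 3 decimal places.

0.562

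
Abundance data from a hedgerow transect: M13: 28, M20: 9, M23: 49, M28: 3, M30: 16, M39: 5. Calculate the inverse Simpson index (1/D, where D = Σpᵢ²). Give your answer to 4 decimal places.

3.4027

Total N = 28+9+49+3+16+5 = 110, so the proportions are 0.25454545, 0.08181818, 0.44545455, 0.02727273, 0.14545455, 0.04545455 (working shown to 8 dp, full precision carried).
D = 0.25454545² + 0.08181818² + 0.44545455² + 0.02727273² + 0.14545455² + 0.04545455² = 0.06479339 + 0.00669421 + 0.19842975 + 0.00074380 + 0.02115702 + 0.00206612 = 0.29388430.
So 1/D = 3.402700, i.e. 3.4027 to 4 decimal places.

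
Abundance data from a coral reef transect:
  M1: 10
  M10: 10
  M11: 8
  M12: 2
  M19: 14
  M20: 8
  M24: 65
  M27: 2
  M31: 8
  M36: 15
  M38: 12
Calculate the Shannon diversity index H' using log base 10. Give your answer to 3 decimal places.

0.841

Total N = 10+10+8+2+14+8+65+2+8+15+12 = 154, so the proportions are 0.06494, 0.06494, 0.05195, 0.01299, 0.09091, 0.05195, 0.42208, 0.01299, 0.05195, 0.0974, 0.07792 (working shown to 5 dp, full precision carried).
Each pᵢ log₁₀ pᵢ term: 0.06494×(-1.18752)=-0.07711, 0.06494×(-1.18752)=-0.07711, 0.05195×(-1.28443)=-0.06672, 0.01299×(-1.88649)=-0.02450, 0.09091×(-1.04139)=-0.09467, 0.05195×(-1.28443)=-0.06672, 0.42208×(-0.37461)=-0.15811, 0.01299×(-1.88649)=-0.02450, 0.05195×(-1.28443)=-0.06672, 0.0974×(-1.01143)=-0.09852, 0.07792×(-1.10834)=-0.08636.
Sum = -0.84106, so H' = 0.841.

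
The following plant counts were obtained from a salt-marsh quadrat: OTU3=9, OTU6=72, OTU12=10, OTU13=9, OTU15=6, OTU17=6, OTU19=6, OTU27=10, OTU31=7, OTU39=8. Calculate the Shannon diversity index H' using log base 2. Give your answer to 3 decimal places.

2.559

Total N = 9+72+10+9+6+6+6+10+7+8 = 143, so the proportions are 0.06294, 0.5035, 0.06993, 0.06294, 0.04196, 0.04196, 0.04196, 0.06993, 0.04895, 0.05594 (working shown to 5 dp, full precision carried).
Each pᵢ log₂ pᵢ term: 0.06294×(-3.98995)=-0.25112, 0.5035×(-0.98995)=-0.49843, 0.06993×(-3.83794)=-0.26839, 0.06294×(-3.98995)=-0.25112, 0.04196×(-4.57491)=-0.19195, 0.04196×(-4.57491)=-0.19195, 0.04196×(-4.57491)=-0.19195, 0.06993×(-3.83794)=-0.26839, 0.04895×(-4.35252)=-0.21306, 0.05594×(-4.15987)=-0.23272.
Sum = -2.55908, so H' = 2.559.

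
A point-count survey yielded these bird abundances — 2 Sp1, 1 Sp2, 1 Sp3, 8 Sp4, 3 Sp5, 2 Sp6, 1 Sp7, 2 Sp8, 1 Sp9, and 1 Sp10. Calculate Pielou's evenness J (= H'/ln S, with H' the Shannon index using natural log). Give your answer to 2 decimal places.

0.87

Total N = 2+1+1+8+3+2+1+2+1+1 = 22, so the proportions are 0.0909, 0.0455, 0.0455, 0.3636, 0.1364, 0.0909, 0.0455, 0.0909, 0.0455, 0.0455 (working shown to 4 dp, full precision carried).
H' = −Σ pᵢ ln pᵢ = −((-0.2180) + (-0.1405) + (-0.1405) + (-0.3679) + (-0.2717) + (-0.2180) + (-0.1405) + (-0.2180) + (-0.1405) + (-0.1405)) = 1.9960.
With S = 10 species, ln S = 2.3026, so J = 1.9960/2.3026 = 0.8669, i.e. 0.87 to 2 decimal places.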